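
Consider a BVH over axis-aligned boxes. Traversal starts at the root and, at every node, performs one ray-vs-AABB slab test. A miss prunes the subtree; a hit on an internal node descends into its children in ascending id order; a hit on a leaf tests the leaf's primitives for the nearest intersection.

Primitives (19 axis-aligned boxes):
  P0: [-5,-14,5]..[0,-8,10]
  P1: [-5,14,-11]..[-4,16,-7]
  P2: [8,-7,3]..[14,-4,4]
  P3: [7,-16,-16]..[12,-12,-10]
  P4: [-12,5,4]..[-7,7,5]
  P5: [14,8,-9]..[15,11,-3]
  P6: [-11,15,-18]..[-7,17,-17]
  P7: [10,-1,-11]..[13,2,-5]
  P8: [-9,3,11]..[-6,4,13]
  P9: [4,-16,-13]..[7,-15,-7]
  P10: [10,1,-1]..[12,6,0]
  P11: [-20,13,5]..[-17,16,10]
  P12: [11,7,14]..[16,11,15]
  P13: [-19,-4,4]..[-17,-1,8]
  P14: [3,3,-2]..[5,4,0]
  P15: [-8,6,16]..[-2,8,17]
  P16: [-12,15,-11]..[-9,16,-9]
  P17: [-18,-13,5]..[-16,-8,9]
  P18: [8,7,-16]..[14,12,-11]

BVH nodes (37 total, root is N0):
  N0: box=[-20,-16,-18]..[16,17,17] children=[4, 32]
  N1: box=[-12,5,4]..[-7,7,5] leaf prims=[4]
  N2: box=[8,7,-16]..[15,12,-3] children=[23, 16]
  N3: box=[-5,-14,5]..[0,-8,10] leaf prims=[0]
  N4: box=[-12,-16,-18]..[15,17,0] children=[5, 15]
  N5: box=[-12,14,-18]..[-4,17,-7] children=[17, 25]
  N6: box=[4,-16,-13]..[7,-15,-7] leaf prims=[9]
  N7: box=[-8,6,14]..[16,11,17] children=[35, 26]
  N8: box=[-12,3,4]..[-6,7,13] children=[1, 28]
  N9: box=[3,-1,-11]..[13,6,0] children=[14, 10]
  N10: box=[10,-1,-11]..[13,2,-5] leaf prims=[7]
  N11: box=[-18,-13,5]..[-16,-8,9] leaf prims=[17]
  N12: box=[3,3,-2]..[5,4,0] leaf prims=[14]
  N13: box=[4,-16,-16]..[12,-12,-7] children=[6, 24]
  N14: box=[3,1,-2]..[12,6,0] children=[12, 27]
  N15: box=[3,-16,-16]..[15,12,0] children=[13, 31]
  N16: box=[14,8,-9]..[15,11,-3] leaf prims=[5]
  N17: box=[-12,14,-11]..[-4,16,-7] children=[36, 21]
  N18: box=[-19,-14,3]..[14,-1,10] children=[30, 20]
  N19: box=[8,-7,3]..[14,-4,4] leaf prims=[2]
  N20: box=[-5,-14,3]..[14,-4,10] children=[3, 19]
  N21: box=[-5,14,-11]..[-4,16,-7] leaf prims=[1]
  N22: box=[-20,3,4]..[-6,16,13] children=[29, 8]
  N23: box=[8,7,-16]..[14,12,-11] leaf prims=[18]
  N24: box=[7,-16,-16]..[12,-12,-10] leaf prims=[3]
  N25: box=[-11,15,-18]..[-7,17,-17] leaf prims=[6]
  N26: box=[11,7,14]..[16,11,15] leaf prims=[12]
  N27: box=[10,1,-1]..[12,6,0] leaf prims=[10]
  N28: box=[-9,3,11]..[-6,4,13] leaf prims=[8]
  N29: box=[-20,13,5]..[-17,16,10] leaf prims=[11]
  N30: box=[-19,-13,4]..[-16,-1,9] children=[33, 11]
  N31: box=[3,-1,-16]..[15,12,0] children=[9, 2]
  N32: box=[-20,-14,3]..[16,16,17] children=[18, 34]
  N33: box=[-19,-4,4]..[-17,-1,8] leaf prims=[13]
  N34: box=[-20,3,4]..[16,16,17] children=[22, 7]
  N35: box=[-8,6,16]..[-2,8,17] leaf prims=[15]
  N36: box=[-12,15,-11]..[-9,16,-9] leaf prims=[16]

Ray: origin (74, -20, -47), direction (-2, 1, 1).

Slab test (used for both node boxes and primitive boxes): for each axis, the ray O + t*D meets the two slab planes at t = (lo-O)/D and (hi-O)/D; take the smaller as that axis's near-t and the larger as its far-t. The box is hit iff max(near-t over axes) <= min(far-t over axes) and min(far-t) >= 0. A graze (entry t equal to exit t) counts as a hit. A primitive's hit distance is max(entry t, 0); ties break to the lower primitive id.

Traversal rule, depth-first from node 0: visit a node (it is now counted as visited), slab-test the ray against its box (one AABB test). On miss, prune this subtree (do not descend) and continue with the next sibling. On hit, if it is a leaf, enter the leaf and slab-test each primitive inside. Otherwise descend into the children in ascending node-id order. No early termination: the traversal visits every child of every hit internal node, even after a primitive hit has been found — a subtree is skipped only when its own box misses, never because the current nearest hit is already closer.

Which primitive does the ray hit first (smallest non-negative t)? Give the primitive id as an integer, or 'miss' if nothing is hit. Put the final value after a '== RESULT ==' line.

Trace the traversal:
N0 x:[29,47] y:[4,37] z:[29,64] -> hit [29,37], descend [4, 32]
  N4 x:[59/2,43] y:[4,37] z:[29,47] -> hit [59/2,37], descend [5, 15]
    N5 x:[39,43] y:[34,37] z:[29,40] -> miss, prune
    N15 x:[59/2,71/2] y:[4,32] z:[31,47] -> hit [31,32], descend [13, 31]
      N13 x:[31,35] y:[4,8] z:[31,40] -> miss, prune
      N31 x:[59/2,71/2] y:[19,32] z:[31,47] -> hit [31,32], descend [2, 9]
        N2 x:[59/2,33] y:[27,32] z:[31,44] -> hit [31,32], descend [16, 23]
          N16 x:[59/2,30] y:[28,31] z:[38,44] -> miss, prune
          N23 x:[30,33] y:[27,32] z:[31,36] -> hit [31,32] leaf, test {P18@t=31}
        N9 x:[61/2,71/2] y:[19,26] z:[36,47] -> miss, prune
  N32 x:[29,47] y:[6,36] z:[50,64] -> miss, prune

order=[0, 4, 5, 15, 13, 31, 2, 16, 23, 9, 32]  |boxes|=11  |leaves|=1  hit=P18

== RESULT ==
18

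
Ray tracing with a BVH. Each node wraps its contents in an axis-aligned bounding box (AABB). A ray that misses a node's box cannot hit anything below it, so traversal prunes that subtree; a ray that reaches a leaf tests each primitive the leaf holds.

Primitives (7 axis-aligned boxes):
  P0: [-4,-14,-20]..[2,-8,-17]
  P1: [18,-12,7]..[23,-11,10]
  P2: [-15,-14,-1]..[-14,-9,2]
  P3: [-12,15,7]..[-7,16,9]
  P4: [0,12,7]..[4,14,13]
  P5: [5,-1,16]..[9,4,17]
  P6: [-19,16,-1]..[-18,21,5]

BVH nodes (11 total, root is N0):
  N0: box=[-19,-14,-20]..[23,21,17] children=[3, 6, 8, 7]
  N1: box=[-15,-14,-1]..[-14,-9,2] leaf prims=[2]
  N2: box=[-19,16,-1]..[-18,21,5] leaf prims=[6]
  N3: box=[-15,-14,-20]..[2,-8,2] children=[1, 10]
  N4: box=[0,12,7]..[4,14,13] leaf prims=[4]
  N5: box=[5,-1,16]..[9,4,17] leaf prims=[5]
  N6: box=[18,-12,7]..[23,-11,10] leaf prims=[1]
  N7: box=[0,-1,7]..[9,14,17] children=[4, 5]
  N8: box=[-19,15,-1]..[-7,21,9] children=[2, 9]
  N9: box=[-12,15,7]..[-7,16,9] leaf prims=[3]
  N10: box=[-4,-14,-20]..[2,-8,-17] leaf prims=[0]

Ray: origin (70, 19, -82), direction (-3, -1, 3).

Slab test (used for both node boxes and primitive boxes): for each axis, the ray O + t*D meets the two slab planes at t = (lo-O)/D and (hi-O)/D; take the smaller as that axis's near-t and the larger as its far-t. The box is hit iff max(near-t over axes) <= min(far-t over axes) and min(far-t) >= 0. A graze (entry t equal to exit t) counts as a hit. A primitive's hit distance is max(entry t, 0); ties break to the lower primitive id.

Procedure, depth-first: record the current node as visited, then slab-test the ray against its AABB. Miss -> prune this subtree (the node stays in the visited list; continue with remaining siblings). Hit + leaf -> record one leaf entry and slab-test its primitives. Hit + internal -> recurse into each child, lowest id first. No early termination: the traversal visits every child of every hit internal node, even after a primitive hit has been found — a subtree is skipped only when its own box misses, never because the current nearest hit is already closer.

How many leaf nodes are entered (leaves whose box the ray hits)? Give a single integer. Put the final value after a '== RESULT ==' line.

Trace the traversal:
N0 x:[47/3,89/3] y:[-2,33] z:[62/3,33] -> hit [62/3,89/3], descend [3, 6, 7, 8]
  N3 x:[68/3,85/3] y:[27,33] z:[62/3,28] -> hit [27,28], descend [1, 10]
    N1 x:[28,85/3] y:[28,33] z:[27,28] -> hit [28,28] leaf, test {P2@t=28}
    N10 x:[68/3,74/3] y:[27,33] z:[62/3,65/3] -> miss, prune
  N6 x:[47/3,52/3] y:[30,31] z:[89/3,92/3] -> miss, prune
  N7 x:[61/3,70/3] y:[5,20] z:[89/3,33] -> miss, prune
  N8 x:[77/3,89/3] y:[-2,4] z:[27,91/3] -> miss, prune

7 AABB tests over nodes [0, 3, 1, 10, 6, 7, 8]; 1 leaf entered; closest P2.

== RESULT ==
1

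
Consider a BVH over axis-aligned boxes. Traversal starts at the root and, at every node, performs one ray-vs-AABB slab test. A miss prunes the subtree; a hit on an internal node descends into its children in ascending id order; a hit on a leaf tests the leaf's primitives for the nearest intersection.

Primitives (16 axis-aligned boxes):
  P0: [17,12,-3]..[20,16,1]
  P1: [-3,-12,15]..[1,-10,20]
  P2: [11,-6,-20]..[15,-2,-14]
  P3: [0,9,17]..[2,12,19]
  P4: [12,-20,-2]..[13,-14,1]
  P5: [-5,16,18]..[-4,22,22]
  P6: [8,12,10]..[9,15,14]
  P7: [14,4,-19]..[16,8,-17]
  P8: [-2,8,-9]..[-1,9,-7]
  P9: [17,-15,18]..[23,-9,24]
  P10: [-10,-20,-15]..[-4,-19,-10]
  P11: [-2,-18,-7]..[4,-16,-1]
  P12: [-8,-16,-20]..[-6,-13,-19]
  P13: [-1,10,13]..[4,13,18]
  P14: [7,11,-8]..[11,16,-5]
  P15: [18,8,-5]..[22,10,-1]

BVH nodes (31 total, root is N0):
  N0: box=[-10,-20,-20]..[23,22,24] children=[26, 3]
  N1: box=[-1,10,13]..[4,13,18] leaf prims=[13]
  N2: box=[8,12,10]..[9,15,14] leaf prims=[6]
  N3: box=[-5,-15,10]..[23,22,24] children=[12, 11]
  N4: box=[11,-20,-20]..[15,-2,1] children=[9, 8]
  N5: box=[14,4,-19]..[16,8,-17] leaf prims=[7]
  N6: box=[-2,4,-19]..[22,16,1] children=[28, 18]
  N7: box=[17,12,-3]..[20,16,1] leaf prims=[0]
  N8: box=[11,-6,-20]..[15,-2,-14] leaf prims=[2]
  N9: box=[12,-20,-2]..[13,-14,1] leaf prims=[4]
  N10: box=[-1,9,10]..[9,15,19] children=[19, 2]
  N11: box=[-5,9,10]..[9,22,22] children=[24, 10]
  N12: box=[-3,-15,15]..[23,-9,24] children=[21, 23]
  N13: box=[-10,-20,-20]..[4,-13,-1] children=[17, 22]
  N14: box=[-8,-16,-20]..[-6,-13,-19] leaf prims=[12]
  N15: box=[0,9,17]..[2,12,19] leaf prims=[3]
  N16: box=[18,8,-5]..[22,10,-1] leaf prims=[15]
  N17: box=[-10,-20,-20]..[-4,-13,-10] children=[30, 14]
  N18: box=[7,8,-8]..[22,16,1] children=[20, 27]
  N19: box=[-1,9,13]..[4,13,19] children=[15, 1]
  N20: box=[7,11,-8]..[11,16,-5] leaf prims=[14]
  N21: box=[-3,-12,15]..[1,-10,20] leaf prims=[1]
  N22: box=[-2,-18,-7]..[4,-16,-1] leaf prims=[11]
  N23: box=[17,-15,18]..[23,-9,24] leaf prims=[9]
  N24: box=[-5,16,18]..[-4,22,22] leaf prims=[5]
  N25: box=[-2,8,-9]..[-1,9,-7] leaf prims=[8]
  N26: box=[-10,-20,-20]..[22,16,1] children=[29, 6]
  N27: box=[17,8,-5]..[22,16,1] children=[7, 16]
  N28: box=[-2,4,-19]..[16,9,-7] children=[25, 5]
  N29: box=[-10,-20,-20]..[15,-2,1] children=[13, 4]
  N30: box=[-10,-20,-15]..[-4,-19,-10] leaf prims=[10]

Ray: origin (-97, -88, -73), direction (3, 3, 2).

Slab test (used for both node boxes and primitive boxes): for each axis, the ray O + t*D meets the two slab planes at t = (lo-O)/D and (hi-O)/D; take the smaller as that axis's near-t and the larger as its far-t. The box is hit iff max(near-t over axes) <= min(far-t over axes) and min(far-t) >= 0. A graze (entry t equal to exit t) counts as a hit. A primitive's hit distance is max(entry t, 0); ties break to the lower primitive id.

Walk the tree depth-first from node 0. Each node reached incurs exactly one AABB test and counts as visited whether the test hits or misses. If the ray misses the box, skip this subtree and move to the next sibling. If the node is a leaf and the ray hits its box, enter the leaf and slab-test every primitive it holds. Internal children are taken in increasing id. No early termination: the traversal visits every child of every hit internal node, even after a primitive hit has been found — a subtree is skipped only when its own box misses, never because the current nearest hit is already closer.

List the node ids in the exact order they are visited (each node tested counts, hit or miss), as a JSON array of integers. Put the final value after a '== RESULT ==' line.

Traverse from the root:
N0 x:[29,40] y:[68/3,110/3] z:[53/2,97/2] -> hit [29,110/3], descend [3, 26]
  N3 x:[92/3,40] y:[73/3,110/3] z:[83/2,97/2] -> miss, prune
  N26 x:[29,119/3] y:[68/3,104/3] z:[53/2,37] -> hit [29,104/3], descend [6, 29]
    N6 x:[95/3,119/3] y:[92/3,104/3] z:[27,37] -> hit [95/3,104/3], descend [18, 28]
      N18 x:[104/3,119/3] y:[32,104/3] z:[65/2,37] -> hit [104/3,104/3], descend [20, 27]
        N20 x:[104/3,36] y:[33,104/3] z:[65/2,34] -> miss, prune
        N27 x:[38,119/3] y:[32,104/3] z:[34,37] -> miss, prune
      N28 x:[95/3,113/3] y:[92/3,97/3] z:[27,33] -> hit [95/3,97/3], descend [5, 25]
        N5 x:[37,113/3] y:[92/3,32] z:[27,28] -> miss, prune
        N25 x:[95/3,32] y:[32,97/3] z:[32,33] -> hit [32,32] leaf, test {P8@t=32}
    N29 x:[29,112/3] y:[68/3,86/3] z:[53/2,37] -> miss, prune

Summary -> nodes [0, 3, 26, 6, 18, 20, 27, 28, 5, 25, 29]; box-tests=11; leaf-entries=1; first=P8

== RESULT ==
[0, 3, 26, 6, 18, 20, 27, 28, 5, 25, 29]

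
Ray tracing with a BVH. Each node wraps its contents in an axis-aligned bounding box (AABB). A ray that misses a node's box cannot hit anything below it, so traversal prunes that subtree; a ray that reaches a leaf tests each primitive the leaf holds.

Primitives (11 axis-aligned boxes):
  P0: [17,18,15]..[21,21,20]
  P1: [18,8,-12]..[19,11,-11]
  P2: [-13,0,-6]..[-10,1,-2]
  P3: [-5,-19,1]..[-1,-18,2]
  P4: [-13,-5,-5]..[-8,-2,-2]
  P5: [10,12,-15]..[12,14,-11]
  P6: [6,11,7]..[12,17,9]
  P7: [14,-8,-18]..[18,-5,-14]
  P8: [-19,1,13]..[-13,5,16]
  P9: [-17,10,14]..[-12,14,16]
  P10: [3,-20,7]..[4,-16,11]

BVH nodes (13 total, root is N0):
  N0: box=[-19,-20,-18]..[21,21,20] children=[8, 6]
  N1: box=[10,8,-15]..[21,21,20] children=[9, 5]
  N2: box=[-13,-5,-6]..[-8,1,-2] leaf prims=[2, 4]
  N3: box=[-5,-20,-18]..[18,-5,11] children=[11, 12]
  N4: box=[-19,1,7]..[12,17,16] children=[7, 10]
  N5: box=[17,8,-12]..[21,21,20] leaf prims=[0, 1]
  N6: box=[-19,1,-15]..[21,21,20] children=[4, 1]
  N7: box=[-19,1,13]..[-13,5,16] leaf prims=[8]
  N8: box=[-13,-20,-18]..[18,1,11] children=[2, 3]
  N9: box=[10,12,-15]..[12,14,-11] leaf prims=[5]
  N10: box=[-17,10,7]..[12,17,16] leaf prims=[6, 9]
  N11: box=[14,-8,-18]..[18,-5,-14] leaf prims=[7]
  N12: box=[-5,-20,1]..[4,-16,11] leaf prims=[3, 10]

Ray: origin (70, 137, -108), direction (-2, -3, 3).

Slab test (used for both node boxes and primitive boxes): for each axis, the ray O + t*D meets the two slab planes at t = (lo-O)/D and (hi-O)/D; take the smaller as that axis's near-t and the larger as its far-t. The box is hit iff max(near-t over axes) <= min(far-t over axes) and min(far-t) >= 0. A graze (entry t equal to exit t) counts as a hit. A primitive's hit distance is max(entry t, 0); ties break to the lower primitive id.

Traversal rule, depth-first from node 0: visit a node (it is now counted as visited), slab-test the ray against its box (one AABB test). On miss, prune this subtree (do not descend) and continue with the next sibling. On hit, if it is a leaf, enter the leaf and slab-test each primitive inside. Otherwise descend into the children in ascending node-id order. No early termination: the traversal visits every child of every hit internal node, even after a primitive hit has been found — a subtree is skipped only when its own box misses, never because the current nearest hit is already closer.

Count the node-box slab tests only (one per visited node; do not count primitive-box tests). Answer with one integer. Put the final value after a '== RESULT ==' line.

Walk:
N0 x:[49/2,89/2] y:[116/3,157/3] z:[30,128/3] -> hit [116/3,128/3], descend [6, 8]
  N6 x:[49/2,89/2] y:[116/3,136/3] z:[31,128/3] -> hit [116/3,128/3], descend [1, 4]
    N1 x:[49/2,30] y:[116/3,43] z:[31,128/3] -> miss, prune
    N4 x:[29,89/2] y:[40,136/3] z:[115/3,124/3] -> hit [40,124/3], descend [7, 10]
      N7 x:[83/2,89/2] y:[44,136/3] z:[121/3,124/3] -> miss, prune
      N10 x:[29,87/2] y:[40,127/3] z:[115/3,124/3] -> hit [40,124/3] leaf, test {P6(miss), P9@t=41}
  N8 x:[26,83/2] y:[136/3,157/3] z:[30,119/3] -> miss, prune

Visited [0, 6, 1, 4, 7, 10, 8]. Tests: 7 box, 1 leaf. Nearest: P9.

== RESULT ==
7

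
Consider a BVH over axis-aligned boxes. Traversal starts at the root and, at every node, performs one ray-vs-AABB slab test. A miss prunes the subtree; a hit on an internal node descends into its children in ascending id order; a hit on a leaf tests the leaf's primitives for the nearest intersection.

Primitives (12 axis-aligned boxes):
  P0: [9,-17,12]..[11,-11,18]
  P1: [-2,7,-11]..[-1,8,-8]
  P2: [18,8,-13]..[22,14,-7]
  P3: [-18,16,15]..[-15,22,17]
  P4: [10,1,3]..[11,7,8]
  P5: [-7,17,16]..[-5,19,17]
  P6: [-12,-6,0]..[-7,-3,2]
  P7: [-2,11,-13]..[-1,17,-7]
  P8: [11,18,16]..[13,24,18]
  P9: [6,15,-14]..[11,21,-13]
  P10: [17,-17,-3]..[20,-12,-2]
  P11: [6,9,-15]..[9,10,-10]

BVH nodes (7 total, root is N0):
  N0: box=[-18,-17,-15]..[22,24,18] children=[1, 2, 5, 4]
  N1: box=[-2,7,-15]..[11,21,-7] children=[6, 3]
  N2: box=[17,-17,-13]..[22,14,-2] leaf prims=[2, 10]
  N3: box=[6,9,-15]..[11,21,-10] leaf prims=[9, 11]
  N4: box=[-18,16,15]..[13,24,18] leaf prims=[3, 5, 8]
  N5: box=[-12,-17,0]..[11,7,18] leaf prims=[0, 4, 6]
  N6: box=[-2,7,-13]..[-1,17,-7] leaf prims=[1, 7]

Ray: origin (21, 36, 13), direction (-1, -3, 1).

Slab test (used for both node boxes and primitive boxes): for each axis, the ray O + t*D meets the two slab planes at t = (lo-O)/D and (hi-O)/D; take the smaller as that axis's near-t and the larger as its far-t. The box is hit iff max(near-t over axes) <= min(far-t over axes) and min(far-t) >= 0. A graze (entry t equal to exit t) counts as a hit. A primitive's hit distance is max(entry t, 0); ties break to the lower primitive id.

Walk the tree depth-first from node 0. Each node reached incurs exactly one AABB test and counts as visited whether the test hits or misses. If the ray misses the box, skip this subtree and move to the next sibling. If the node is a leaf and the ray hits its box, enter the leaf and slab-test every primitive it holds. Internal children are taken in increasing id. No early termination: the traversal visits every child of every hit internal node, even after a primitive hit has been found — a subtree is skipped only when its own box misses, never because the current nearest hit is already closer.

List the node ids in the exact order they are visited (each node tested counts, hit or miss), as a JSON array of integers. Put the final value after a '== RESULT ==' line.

Walk:
N0 x:[-1,39] y:[4,53/3] z:[-28,5] -> hit [4,5], descend [1, 2, 4, 5]
  N1 x:[10,23] y:[5,29/3] z:[-28,-20] -> miss, prune
  N2 x:[-1,4] y:[22/3,53/3] z:[-26,-15] -> miss, prune
  N4 x:[8,39] y:[4,20/3] z:[2,5] -> miss, prune
  N5 x:[10,33] y:[29/3,53/3] z:[-13,5] -> miss, prune

order=[0, 1, 2, 4, 5]  |boxes|=5  |leaves|=0  hit=miss

== RESULT ==
[0, 1, 2, 4, 5]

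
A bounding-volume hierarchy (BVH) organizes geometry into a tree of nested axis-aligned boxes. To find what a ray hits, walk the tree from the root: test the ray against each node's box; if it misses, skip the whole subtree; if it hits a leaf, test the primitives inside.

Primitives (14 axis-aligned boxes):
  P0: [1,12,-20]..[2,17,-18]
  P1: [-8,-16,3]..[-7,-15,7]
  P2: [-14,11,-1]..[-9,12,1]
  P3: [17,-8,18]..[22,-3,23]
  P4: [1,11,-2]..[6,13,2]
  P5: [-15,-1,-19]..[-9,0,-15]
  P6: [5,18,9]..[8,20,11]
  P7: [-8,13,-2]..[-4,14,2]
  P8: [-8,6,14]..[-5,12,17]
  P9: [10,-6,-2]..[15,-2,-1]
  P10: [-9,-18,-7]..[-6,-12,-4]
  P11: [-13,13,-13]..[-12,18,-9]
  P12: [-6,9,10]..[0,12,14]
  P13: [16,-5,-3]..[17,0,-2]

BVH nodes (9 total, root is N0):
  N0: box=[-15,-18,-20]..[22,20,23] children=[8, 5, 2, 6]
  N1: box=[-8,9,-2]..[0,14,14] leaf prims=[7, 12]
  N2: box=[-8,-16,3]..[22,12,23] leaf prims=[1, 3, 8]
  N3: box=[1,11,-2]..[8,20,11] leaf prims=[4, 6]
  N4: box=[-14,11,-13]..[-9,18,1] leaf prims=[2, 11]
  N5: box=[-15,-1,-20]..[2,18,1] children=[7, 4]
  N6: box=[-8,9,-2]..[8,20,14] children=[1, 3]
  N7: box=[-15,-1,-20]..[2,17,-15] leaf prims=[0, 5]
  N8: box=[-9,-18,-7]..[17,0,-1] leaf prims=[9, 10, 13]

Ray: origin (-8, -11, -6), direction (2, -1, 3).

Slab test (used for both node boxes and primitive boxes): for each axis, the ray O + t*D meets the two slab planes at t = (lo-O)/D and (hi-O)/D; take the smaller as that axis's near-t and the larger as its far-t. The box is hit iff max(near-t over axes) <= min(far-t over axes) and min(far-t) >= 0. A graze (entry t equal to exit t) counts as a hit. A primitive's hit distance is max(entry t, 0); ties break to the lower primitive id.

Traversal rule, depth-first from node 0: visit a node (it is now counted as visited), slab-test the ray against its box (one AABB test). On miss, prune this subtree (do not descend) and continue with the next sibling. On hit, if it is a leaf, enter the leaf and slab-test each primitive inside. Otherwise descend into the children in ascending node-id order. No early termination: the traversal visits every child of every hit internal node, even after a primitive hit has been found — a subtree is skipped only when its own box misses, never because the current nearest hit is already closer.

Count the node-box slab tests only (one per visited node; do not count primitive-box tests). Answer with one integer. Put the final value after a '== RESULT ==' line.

Walk:
N0 x:[-7/2,15] y:[-31,7] z:[-14/3,29/3] -> hit [-7/2,7], descend [2, 5, 6, 8]
  N2 x:[0,15] y:[-23,5] z:[3,29/3] -> hit [3,5] leaf, test {P1(miss), P3(miss), P8(miss)}
  N5 x:[-7/2,5] y:[-29,-10] z:[-14/3,7/3] -> miss, prune
  N6 x:[0,8] y:[-31,-20] z:[4/3,20/3] -> miss, prune
  N8 x:[-1/2,25/2] y:[-11,7] z:[-1/3,5/3] -> hit [-1/3,5/3] leaf, test {P9(miss), P10(miss), P13(miss)}

order=[0, 2, 5, 6, 8]  |boxes|=5  |leaves|=2  hit=miss

== RESULT ==
5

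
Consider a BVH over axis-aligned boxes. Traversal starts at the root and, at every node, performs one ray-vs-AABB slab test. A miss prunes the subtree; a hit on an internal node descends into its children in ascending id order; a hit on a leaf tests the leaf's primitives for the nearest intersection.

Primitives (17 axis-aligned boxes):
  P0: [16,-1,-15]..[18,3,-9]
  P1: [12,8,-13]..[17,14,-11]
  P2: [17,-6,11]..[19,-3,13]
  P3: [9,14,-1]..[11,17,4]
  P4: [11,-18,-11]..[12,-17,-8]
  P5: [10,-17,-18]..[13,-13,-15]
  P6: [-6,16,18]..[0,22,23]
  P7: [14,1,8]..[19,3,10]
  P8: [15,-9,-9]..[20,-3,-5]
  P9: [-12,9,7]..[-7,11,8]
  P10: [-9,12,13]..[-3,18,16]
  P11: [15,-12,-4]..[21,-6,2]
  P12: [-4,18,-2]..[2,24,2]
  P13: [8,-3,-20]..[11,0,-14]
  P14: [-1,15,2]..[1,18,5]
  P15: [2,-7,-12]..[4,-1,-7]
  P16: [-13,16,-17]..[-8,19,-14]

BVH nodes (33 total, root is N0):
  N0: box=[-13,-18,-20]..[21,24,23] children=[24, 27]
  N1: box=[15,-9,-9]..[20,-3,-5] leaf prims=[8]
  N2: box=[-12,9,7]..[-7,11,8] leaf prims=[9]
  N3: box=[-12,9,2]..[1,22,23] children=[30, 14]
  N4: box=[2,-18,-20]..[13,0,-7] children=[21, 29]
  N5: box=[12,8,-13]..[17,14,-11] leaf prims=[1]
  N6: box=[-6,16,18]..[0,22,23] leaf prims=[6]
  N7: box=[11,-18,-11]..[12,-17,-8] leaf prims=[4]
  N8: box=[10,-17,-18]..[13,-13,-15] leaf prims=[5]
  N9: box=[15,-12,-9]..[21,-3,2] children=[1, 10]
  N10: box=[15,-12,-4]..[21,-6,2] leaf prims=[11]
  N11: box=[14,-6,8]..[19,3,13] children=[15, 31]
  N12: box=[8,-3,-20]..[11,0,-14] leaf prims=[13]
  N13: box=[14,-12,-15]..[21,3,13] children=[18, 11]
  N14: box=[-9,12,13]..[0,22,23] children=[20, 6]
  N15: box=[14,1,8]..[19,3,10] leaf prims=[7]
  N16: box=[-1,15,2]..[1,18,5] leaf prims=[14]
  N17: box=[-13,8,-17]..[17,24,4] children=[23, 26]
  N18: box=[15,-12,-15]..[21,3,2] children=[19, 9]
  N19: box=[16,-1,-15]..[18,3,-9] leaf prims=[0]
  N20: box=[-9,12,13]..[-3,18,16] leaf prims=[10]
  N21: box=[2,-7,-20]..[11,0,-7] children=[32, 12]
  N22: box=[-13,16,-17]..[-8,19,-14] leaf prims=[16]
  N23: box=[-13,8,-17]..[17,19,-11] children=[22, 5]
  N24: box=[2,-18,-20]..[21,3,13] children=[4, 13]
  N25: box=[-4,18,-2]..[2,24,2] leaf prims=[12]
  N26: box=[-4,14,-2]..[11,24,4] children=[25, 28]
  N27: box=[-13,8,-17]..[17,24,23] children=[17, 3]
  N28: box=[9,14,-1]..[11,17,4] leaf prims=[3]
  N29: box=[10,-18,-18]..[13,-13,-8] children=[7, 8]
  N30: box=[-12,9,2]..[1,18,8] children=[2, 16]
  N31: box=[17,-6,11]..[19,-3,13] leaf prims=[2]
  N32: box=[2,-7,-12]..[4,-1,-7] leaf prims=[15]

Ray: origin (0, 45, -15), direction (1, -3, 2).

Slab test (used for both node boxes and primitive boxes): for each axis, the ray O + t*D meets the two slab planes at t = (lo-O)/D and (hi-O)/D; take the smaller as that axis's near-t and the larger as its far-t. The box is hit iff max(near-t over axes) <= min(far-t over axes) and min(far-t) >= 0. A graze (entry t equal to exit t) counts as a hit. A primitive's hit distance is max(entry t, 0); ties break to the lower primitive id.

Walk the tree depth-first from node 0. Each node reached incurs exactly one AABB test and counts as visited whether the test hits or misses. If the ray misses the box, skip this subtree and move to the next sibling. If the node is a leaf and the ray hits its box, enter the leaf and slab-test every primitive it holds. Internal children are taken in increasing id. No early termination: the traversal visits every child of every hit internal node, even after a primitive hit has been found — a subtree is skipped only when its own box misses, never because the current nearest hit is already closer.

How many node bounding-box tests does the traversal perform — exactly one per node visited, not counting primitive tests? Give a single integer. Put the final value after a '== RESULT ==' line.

Walk:
N0 x:[-13,21] y:[7,21] z:[-5/2,19] -> hit [7,19], descend [24, 27]
  N24 x:[2,21] y:[14,21] z:[-5/2,14] -> hit [14,14], descend [4, 13]
    N4 x:[2,13] y:[15,21] z:[-5/2,4] -> miss, prune
    N13 x:[14,21] y:[14,19] z:[0,14] -> hit [14,14], descend [11, 18]
      N11 x:[14,19] y:[14,17] z:[23/2,14] -> hit [14,14], descend [15, 31]
        N15 x:[14,19] y:[14,44/3] z:[23/2,25/2] -> miss, prune
        N31 x:[17,19] y:[16,17] z:[13,14] -> miss, prune
      N18 x:[15,21] y:[14,19] z:[0,17/2] -> miss, prune
  N27 x:[-13,17] y:[7,37/3] z:[-1,19] -> hit [7,37/3], descend [3, 17]
    N3 x:[-12,1] y:[23/3,12] z:[17/2,19] -> miss, prune
    N17 x:[-13,17] y:[7,37/3] z:[-1,19/2] -> hit [7,19/2], descend [23, 26]
      N23 x:[-13,17] y:[26/3,37/3] z:[-1,2] -> miss, prune
      N26 x:[-4,11] y:[7,31/3] z:[13/2,19/2] -> hit [7,19/2], descend [25, 28]
        N25 x:[-4,2] y:[7,9] z:[13/2,17/2] -> miss, prune
        N28 x:[9,11] y:[28/3,31/3] z:[7,19/2] -> hit [28/3,19/2] leaf, test {P3@t=28/3}

Visited [0, 24, 4, 13, 11, 15, 31, 18, 27, 3, 17, 23, 26, 25, 28]. Tests: 15 box, 1 leaf. Nearest: P3.

== RESULT ==
15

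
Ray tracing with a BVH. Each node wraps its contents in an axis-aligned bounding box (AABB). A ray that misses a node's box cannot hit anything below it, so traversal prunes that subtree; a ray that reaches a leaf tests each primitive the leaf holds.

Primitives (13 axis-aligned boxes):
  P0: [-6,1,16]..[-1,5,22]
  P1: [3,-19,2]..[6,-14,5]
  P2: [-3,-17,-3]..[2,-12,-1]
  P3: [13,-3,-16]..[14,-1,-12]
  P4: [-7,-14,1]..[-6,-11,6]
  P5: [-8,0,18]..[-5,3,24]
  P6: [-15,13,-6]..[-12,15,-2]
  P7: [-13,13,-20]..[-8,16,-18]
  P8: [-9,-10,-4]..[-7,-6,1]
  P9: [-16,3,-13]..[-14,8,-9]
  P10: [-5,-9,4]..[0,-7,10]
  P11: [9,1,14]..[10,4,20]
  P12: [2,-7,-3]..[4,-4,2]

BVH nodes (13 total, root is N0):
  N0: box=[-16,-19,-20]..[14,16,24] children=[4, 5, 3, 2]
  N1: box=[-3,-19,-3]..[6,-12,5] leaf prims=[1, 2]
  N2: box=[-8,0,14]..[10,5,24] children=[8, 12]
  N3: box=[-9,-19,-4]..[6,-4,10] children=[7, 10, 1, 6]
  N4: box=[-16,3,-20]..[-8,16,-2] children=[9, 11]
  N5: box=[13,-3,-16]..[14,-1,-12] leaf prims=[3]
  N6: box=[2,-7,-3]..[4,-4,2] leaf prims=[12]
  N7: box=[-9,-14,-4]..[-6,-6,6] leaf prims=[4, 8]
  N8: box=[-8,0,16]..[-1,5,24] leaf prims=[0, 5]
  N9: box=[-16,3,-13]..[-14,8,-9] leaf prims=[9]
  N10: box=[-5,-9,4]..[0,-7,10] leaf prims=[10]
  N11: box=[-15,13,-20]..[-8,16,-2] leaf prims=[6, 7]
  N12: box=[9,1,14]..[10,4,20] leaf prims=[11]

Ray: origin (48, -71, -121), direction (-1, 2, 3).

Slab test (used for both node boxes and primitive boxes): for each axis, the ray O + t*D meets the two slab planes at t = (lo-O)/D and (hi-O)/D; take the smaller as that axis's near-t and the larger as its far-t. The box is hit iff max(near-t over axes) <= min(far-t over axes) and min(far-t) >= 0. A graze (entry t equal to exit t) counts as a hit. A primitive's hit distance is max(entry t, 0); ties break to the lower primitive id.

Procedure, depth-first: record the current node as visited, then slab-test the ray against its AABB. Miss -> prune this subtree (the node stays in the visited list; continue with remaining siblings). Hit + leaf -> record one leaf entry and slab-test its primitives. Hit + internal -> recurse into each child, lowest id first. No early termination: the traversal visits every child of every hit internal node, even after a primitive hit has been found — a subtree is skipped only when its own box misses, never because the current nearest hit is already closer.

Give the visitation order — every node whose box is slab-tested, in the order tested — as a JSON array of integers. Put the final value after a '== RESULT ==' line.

Trace the traversal:
N0 x:[34,64] y:[26,87/2] z:[101/3,145/3] -> hit [34,87/2], descend [2, 3, 4, 5]
  N2 x:[38,56] y:[71/2,38] z:[45,145/3] -> miss, prune
  N3 x:[42,57] y:[26,67/2] z:[39,131/3] -> miss, prune
  N4 x:[56,64] y:[37,87/2] z:[101/3,119/3] -> miss, prune
  N5 x:[34,35] y:[34,35] z:[35,109/3] -> hit [35,35] leaf, test {P3@t=35}

Summary -> nodes [0, 2, 3, 4, 5]; box-tests=5; leaf-entries=1; first=P3

== RESULT ==
[0, 2, 3, 4, 5]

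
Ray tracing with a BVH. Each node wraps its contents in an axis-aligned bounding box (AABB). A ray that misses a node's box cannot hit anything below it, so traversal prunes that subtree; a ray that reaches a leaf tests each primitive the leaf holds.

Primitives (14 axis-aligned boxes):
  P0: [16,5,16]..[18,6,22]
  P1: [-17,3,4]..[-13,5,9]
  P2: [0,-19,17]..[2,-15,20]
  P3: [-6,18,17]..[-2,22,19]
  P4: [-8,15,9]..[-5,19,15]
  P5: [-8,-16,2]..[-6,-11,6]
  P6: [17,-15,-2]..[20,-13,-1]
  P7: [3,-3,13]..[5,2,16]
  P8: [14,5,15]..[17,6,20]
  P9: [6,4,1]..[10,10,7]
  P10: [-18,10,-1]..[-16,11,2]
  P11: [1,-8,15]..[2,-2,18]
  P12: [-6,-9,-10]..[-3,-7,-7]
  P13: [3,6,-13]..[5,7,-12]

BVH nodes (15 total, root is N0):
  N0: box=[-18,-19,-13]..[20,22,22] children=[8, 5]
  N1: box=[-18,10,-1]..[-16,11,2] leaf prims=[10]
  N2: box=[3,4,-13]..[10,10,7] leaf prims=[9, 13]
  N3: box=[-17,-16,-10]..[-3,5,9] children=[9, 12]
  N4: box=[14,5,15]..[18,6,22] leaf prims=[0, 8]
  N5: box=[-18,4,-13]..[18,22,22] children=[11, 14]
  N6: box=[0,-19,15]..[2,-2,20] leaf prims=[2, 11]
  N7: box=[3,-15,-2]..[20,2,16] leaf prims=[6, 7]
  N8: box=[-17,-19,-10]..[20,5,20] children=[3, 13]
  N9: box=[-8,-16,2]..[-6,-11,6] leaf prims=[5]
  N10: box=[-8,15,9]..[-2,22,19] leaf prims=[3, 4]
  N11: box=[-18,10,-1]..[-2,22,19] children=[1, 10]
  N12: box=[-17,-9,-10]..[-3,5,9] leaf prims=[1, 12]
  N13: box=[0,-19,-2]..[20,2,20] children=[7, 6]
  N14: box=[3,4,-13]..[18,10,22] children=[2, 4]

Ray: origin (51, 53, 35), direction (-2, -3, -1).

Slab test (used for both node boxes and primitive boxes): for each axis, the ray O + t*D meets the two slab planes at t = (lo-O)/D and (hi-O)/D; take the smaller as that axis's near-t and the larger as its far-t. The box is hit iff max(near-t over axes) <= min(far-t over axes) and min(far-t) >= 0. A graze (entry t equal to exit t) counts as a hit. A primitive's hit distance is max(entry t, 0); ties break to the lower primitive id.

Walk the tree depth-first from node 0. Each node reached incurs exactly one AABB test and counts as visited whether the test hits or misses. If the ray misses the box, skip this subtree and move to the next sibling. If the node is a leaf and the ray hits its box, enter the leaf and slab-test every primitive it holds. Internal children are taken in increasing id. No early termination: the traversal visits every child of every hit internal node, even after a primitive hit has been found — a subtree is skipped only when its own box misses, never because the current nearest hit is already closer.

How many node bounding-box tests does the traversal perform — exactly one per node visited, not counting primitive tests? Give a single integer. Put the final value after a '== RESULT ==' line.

Traverse from the root:
N0 x:[31/2,69/2] y:[31/3,24] z:[13,48] -> hit [31/2,24], descend [5, 8]
  N5 x:[33/2,69/2] y:[31/3,49/3] z:[13,48] -> miss, prune
  N8 x:[31/2,34] y:[16,24] z:[15,45] -> hit [16,24], descend [3, 13]
    N3 x:[27,34] y:[16,23] z:[26,45] -> miss, prune
    N13 x:[31/2,51/2] y:[17,24] z:[15,37] -> hit [17,24], descend [6, 7]
      N6 x:[49/2,51/2] y:[55/3,24] z:[15,20] -> miss, prune
      N7 x:[31/2,24] y:[17,68/3] z:[19,37] -> hit [19,68/3] leaf, test {P6(miss), P7(miss)}

7 AABB tests over nodes [0, 5, 8, 3, 13, 6, 7]; 1 leaf entered; closest miss.

== RESULT ==
7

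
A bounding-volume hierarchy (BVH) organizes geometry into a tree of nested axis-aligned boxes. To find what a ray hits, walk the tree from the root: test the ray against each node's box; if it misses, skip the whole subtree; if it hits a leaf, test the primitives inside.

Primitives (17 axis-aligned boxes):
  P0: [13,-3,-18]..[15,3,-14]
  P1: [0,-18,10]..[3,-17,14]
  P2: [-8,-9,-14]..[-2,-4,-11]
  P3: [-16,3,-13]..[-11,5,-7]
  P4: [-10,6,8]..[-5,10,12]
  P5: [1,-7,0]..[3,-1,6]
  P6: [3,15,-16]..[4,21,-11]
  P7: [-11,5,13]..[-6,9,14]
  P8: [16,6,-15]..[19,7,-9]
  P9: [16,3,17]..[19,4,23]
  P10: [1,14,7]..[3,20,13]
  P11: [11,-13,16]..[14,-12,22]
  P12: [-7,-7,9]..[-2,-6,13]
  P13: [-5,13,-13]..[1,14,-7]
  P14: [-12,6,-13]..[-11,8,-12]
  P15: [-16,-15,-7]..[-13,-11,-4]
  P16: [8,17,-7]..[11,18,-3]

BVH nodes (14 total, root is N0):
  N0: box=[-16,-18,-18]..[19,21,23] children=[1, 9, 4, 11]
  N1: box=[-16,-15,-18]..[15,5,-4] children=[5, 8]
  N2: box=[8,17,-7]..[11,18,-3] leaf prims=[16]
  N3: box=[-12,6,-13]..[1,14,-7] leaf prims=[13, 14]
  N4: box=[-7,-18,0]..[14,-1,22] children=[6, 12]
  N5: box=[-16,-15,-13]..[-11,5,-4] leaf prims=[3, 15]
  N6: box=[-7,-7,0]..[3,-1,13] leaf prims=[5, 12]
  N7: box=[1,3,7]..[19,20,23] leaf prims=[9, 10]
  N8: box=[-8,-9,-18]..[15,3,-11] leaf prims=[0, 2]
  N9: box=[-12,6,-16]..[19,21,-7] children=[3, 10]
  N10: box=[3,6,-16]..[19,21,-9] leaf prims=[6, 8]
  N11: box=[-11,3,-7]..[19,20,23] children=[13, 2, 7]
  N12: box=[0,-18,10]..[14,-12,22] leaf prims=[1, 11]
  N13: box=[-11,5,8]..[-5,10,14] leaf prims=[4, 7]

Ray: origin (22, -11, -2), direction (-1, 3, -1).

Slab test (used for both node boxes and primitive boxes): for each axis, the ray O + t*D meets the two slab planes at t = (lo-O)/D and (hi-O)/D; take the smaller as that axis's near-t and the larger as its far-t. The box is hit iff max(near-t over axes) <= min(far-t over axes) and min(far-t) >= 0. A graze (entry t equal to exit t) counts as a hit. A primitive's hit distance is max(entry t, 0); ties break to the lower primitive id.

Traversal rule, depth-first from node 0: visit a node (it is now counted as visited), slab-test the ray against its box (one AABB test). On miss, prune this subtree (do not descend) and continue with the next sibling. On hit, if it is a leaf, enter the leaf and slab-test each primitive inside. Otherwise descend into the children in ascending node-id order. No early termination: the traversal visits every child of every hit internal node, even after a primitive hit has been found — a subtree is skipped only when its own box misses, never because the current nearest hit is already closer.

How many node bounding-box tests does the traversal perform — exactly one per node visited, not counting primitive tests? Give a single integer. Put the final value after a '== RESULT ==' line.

Trace the traversal:
N0 x:[3,38] y:[-7/3,32/3] z:[-25,16] -> hit [3,32/3], descend [1, 4, 9, 11]
  N1 x:[7,38] y:[-4/3,16/3] z:[2,16] -> miss, prune
  N4 x:[8,29] y:[-7/3,10/3] z:[-24,-2] -> miss, prune
  N9 x:[3,34] y:[17/3,32/3] z:[5,14] -> hit [17/3,32/3], descend [3, 10]
    N3 x:[21,34] y:[17/3,25/3] z:[5,11] -> miss, prune
    N10 x:[3,19] y:[17/3,32/3] z:[7,14] -> hit [7,32/3] leaf, test {P6(miss), P8(miss)}
  N11 x:[3,33] y:[14/3,31/3] z:[-25,5] -> hit [14/3,5], descend [2, 7, 13]
    N2 x:[11,14] y:[28/3,29/3] z:[1,5] -> miss, prune
    N7 x:[3,21] y:[14/3,31/3] z:[-25,-9] -> miss, prune
    N13 x:[27,33] y:[16/3,7] z:[-16,-10] -> miss, prune

Summary -> nodes [0, 1, 4, 9, 3, 10, 11, 2, 7, 13]; box-tests=10; leaf-entries=1; first=miss

== RESULT ==
10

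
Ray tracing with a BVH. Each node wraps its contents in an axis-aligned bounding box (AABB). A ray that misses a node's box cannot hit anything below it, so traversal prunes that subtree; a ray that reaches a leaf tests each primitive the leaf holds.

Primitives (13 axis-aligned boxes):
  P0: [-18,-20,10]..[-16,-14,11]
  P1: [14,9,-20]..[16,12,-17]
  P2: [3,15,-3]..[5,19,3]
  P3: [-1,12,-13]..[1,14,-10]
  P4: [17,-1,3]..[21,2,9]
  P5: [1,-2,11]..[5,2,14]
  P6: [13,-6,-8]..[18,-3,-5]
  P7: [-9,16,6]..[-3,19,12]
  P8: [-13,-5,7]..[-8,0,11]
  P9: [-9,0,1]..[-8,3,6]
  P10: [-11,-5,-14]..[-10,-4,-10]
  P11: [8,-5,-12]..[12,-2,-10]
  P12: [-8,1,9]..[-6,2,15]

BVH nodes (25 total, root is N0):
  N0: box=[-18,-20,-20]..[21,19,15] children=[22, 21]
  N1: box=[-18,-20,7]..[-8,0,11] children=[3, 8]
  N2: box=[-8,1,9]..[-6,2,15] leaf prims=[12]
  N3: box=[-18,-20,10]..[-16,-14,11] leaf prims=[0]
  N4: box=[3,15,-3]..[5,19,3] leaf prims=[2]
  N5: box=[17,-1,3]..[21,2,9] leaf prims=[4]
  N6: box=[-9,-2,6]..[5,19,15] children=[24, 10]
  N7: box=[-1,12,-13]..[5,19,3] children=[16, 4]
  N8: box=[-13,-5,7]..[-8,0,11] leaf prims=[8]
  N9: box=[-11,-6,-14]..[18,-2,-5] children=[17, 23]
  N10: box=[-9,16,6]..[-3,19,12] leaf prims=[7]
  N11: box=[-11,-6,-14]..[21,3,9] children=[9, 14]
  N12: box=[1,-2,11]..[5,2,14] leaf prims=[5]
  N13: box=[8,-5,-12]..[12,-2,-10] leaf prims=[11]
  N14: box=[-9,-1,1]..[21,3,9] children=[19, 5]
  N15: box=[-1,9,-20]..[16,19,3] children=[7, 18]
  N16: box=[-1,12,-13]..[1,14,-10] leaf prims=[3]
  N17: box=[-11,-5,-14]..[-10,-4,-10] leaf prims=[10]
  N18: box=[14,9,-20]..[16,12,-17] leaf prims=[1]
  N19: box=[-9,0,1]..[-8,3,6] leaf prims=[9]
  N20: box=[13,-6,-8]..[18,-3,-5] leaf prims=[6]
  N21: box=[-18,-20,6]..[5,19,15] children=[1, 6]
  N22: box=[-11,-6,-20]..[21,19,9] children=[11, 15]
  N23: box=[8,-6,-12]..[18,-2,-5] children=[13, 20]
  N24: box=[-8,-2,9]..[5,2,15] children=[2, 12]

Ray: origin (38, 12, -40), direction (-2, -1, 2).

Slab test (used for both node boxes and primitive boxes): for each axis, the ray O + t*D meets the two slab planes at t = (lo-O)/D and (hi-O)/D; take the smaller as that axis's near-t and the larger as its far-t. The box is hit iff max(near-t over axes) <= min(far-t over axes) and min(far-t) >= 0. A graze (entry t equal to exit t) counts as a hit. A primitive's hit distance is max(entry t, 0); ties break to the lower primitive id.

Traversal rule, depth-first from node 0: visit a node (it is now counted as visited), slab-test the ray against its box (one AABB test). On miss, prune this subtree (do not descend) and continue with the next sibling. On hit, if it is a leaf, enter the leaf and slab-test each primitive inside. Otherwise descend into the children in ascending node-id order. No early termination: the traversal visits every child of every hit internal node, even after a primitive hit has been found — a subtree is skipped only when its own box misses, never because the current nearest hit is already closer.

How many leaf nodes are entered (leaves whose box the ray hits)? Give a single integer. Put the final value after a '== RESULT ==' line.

Trace the traversal:
N0 x:[17/2,28] y:[-7,32] z:[10,55/2] -> hit [10,55/2], descend [21, 22]
  N21 x:[33/2,28] y:[-7,32] z:[23,55/2] -> hit [23,55/2], descend [1, 6]
    N1 x:[23,28] y:[12,32] z:[47/2,51/2] -> hit [47/2,51/2], descend [3, 8]
      N3 x:[27,28] y:[26,32] z:[25,51/2] -> miss, prune
      N8 x:[23,51/2] y:[12,17] z:[47/2,51/2] -> miss, prune
    N6 x:[33/2,47/2] y:[-7,14] z:[23,55/2] -> miss, prune
  N22 x:[17/2,49/2] y:[-7,18] z:[10,49/2] -> hit [10,18], descend [11, 15]
    N11 x:[17/2,49/2] y:[9,18] z:[13,49/2] -> hit [13,18], descend [9, 14]
      N9 x:[10,49/2] y:[14,18] z:[13,35/2] -> hit [14,35/2], descend [17, 23]
        N17 x:[24,49/2] y:[16,17] z:[13,15] -> miss, prune
        N23 x:[10,15] y:[14,18] z:[14,35/2] -> hit [14,15], descend [13, 20]
          N13 x:[13,15] y:[14,17] z:[14,15] -> hit [14,15] leaf, test {P11@t=14}
          N20 x:[10,25/2] y:[15,18] z:[16,35/2] -> miss, prune
      N14 x:[17/2,47/2] y:[9,13] z:[41/2,49/2] -> miss, prune
    N15 x:[11,39/2] y:[-7,3] z:[10,43/2] -> miss, prune

Visited [0, 21, 1, 3, 8, 6, 22, 11, 9, 17, 23, 13, 20, 14, 15]. Tests: 15 box, 1 leaf. Nearest: P11.

== RESULT ==
1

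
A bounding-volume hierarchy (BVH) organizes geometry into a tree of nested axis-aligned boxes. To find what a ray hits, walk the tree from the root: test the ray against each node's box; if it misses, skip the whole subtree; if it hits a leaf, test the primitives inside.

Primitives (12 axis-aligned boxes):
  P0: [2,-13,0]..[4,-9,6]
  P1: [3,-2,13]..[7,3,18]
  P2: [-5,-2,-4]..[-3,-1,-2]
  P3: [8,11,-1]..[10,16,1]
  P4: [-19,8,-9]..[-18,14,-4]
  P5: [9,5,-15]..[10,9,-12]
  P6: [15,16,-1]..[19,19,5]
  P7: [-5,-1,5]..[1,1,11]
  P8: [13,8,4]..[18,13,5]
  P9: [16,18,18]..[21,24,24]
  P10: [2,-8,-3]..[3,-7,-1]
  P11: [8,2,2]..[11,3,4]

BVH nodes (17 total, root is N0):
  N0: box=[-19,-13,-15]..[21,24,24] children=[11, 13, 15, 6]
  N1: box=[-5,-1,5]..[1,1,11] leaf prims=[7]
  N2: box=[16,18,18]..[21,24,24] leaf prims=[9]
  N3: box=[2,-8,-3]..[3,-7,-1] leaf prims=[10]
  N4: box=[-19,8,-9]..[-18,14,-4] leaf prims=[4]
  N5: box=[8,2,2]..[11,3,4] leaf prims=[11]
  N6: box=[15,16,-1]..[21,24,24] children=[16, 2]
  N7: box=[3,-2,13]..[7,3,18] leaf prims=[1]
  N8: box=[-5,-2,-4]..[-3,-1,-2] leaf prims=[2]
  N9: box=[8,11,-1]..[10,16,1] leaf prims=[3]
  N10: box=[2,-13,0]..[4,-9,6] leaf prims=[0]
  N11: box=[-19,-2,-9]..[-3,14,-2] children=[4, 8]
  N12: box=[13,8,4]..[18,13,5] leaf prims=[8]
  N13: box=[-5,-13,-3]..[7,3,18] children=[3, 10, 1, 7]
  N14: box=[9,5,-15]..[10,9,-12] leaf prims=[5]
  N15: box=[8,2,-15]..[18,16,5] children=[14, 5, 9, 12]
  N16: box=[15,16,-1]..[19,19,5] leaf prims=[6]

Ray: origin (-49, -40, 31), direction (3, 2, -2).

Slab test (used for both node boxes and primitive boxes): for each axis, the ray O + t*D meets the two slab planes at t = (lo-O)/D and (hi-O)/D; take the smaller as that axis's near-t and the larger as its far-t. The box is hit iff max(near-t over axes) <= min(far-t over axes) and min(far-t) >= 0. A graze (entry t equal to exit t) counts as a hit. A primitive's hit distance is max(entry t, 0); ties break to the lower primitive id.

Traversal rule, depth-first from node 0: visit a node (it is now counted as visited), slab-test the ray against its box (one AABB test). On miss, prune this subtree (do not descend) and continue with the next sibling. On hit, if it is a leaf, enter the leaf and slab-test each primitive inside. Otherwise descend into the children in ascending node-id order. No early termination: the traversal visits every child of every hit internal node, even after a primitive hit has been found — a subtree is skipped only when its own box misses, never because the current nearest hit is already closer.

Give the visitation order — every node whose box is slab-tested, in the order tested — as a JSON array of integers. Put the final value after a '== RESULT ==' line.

Trace the traversal:
N0 x:[10,70/3] y:[27/2,32] z:[7/2,23] -> hit [27/2,23], descend [6, 11, 13, 15]
  N6 x:[64/3,70/3] y:[28,32] z:[7/2,16] -> miss, prune
  N11 x:[10,46/3] y:[19,27] z:[33/2,20] -> miss, prune
  N13 x:[44/3,56/3] y:[27/2,43/2] z:[13/2,17] -> hit [44/3,17], descend [1, 3, 7, 10]
    N1 x:[44/3,50/3] y:[39/2,41/2] z:[10,13] -> miss, prune
    N3 x:[17,52/3] y:[16,33/2] z:[16,17] -> miss, prune
    N7 x:[52/3,56/3] y:[19,43/2] z:[13/2,9] -> miss, prune
    N10 x:[17,53/3] y:[27/2,31/2] z:[25/2,31/2] -> miss, prune
  N15 x:[19,67/3] y:[21,28] z:[13,23] -> hit [21,67/3], descend [5, 9, 12, 14]
    N5 x:[19,20] y:[21,43/2] z:[27/2,29/2] -> miss, prune
    N9 x:[19,59/3] y:[51/2,28] z:[15,16] -> miss, prune
    N12 x:[62/3,67/3] y:[24,53/2] z:[13,27/2] -> miss, prune
    N14 x:[58/3,59/3] y:[45/2,49/2] z:[43/2,23] -> miss, prune

Visited [0, 6, 11, 13, 1, 3, 7, 10, 15, 5, 9, 12, 14]. Tests: 13 box, 0 leaf. Nearest: miss.

== RESULT ==
[0, 6, 11, 13, 1, 3, 7, 10, 15, 5, 9, 12, 14]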